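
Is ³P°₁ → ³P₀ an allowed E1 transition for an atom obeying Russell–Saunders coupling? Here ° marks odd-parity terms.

ΔJ = 0, ±1 (not J=0↔0): J: 1 → 0, ΔJ = -1 — ✓.
ΔS = 0: S: 1 → 1 — ✓.
Parity must change: odd → even — ✓.
ΔL = 0, ±1 (not L=0↔0): L: 1 → 1, ΔL = +0 — ✓.
All four E1 rules are satisfied.

allowed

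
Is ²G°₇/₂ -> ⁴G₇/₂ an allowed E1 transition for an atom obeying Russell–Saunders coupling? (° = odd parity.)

Initial level: S=1/2, L=4, J=7/2, parity odd. Final level: S=3/2, L=4, J=7/2, parity even.
ΔL = 0, ±1 (not L=0↔0): L: 4 → 4, ΔL = +0 — passes.
Parity must change: odd → even — passes.
ΔJ = 0, ±1 (not J=0↔0): J: 7/2 → 7/2, ΔJ = +0 — passes.
ΔS = 0: S: 1/2 → 3/2 — fails.
Rule(s) violated: ΔS.

forbidden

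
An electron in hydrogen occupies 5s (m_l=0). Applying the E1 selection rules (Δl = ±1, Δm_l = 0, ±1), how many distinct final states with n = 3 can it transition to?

E1 requires Δl = ±1, so l_f ∈ {-1, 1}; with 0 ≤ l_f ≤ n_f−1 = 2, the allowed l_f values are {1}.
For l_f = 1: m_f ∈ {m_i−1, m_i, m_i+1} ∩ [−1, 1] = {-1, 0, 1} → 3 states.
Total: 3.

3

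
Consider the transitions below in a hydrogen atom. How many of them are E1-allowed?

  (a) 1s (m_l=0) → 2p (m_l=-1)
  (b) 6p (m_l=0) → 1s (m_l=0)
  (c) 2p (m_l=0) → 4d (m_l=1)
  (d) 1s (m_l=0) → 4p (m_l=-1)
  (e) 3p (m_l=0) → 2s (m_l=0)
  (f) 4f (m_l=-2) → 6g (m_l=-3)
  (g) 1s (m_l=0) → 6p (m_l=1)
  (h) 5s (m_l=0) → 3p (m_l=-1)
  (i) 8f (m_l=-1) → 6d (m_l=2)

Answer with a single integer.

8

(a) allowed
(b) allowed
(c) allowed
(d) allowed
(e) allowed
(f) allowed
(g) allowed
(h) allowed
(i) forbidden — Δm_l = +3 (E1 requires Δm_l = 0, ±1)
Total allowed: 8 of 9.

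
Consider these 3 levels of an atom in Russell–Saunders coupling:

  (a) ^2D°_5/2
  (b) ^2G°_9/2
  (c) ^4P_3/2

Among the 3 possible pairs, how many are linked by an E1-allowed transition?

(a)–(b): forbidden (parity, ΔL, ΔJ).
(a)–(c): forbidden (ΔS).
(b)–(c): forbidden (ΔS, ΔL, ΔJ).
Allowed pairs: 0 of 3.

0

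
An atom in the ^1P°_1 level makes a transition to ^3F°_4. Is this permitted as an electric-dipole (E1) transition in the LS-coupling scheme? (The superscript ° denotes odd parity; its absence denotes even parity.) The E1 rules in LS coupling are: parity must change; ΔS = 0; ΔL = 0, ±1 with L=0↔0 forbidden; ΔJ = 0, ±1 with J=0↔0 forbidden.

Reading off the term symbols: S 0→1, L 1→3, J 1→4, parity odd→odd.
Parity must change: odd → odd — fails.
ΔS = 0: S: 0 → 1 — fails.
ΔL = 0, ±1 (not L=0↔0): L: 1 → 3, ΔL = +2 — fails.
ΔJ = 0, ±1 (not J=0↔0): J: 1 → 4, ΔJ = +3 — fails.
Rule(s) violated: parity, ΔS, ΔL, ΔJ.

forbidden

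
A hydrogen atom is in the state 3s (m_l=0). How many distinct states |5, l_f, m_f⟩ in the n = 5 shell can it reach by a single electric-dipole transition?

3

E1 requires Δl = ±1, so l_f ∈ {-1, 1}; with 0 ≤ l_f ≤ n_f−1 = 4, the allowed l_f values are {1}.
For l_f = 1: m_f ∈ {m_i−1, m_i, m_i+1} ∩ [−1, 1] = {-1, 0, 1} → 3 states.
Total: 3.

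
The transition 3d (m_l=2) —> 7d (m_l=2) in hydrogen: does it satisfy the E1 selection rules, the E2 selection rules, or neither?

Δl = 2 − 2 = +0; l_i + l_f = 4.
Δm_l = +0.
E1 (Δl = ±1, |Δm_l| ≤ 1): not satisfied.
E2 (Δl = 0,±2, l_i+l_f ≥ 2, |Δm_l| ≤ 2): satisfied.

E2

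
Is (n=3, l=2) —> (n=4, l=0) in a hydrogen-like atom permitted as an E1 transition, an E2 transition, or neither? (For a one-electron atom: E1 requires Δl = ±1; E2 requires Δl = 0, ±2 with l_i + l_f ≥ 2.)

E2

Δl = 0 − 2 = -2; l_i + l_f = 2.
E1 (Δl = ±1): not satisfied.
E2 (Δl = 0,±2, l_i+l_f ≥ 2): satisfied.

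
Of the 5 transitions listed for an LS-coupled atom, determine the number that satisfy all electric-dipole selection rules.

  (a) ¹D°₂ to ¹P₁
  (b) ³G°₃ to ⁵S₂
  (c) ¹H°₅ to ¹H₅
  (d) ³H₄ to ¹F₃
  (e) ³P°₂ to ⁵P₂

(a) allowed
(b) forbidden (ΔS, ΔL fail)
(c) allowed
(d) forbidden (parity, ΔS, ΔL fail)
(e) forbidden (ΔS fails)
Total allowed: 2 of 5.

2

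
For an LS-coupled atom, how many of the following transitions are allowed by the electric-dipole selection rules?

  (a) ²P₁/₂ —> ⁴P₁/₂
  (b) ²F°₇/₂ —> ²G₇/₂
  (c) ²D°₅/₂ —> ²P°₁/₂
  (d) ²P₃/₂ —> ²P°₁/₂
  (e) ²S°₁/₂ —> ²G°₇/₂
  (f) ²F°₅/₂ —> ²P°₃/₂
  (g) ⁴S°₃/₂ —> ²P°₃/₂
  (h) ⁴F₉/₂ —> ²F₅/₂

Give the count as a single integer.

(a) forbidden (parity, ΔS fail)
(b) allowed
(c) forbidden (parity, ΔJ fail)
(d) allowed
(e) forbidden (parity, ΔL, ΔJ fail)
(f) forbidden (parity, ΔL fail)
(g) forbidden (parity, ΔS fail)
(h) forbidden (parity, ΔS, ΔJ fail)
Total allowed: 2 of 8.

2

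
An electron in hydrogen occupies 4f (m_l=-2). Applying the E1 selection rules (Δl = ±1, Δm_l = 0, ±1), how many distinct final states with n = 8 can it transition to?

5

E1 requires Δl = ±1, so l_f ∈ {2, 4}; with 0 ≤ l_f ≤ n_f−1 = 7, the allowed l_f values are {2, 4}.
For l_f = 2: m_f ∈ {m_i−1, m_i, m_i+1} ∩ [−2, 2] = {-2, -1} → 2 states.
For l_f = 4: m_f ∈ {m_i−1, m_i, m_i+1} ∩ [−4, 4] = {-3, -2, -1} → 3 states.
Total: 5.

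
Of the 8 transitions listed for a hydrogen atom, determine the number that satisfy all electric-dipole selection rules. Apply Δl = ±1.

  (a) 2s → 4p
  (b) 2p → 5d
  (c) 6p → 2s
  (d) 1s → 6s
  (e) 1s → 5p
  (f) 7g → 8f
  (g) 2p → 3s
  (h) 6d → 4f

(a) allowed
(b) allowed
(c) allowed
(d) forbidden — Δl = +0 (E1 requires Δl = ±1)
(e) allowed
(f) allowed
(g) allowed
(h) allowed
Total allowed: 7 of 8.

7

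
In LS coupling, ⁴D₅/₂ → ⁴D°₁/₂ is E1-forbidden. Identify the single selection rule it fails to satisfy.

the ΔJ = 0, ±1 rule

Parity must change: even → odd — ✓.
ΔS = 0: S: 3/2 → 3/2 — ✓.
ΔL = 0, ±1 (not L=0↔0): L: 2 → 2, ΔL = +0 — ✓.
ΔJ = 0, ±1 (not J=0↔0): J: 5/2 → 1/2, ΔJ = -2 — ✗.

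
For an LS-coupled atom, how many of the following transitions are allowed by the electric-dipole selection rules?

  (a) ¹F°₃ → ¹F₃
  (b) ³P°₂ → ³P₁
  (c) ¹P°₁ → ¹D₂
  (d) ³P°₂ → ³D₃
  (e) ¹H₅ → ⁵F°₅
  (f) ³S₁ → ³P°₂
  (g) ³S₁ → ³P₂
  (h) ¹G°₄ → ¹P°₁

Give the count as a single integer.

(a) allowed
(b) allowed
(c) allowed
(d) allowed
(e) forbidden (ΔS, ΔL fail)
(f) allowed
(g) forbidden (parity fails)
(h) forbidden (parity, ΔL, ΔJ fail)
Total allowed: 5 of 8.

5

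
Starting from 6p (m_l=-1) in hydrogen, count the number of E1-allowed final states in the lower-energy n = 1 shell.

1

E1 requires Δl = ±1, so l_f ∈ {0, 2}; with 0 ≤ l_f ≤ n_f−1 = 0, the allowed l_f values are {0}.
For l_f = 0: m_f ∈ {m_i−1, m_i, m_i+1} ∩ [−0, 0] = {0} → 1 state.
Total: 1.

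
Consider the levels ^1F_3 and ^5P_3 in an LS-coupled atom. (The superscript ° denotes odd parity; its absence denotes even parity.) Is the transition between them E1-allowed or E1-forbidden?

Reading off the term symbols: S 0→2, L 3→1, J 3→3, parity even→even.
Parity must change: even → even — fails.
ΔS = 0: S: 0 → 2 — fails.
ΔL = 0, ±1 (not L=0↔0): L: 3 → 1, ΔL = -2 — fails.
ΔJ = 0, ±1 (not J=0↔0): J: 3 → 3, ΔJ = +0 — ok.
Rule(s) violated: parity, ΔS, ΔL.

forbidden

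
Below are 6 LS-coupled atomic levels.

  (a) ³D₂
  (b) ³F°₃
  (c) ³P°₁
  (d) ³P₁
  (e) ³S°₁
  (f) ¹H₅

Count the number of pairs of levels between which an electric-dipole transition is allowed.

4

(a)–(b): allowed.
(a)–(c): allowed.
(a)–(d): forbidden (parity).
(a)–(e): forbidden (ΔL).
(a)–(f): forbidden (parity, ΔS, ΔL, ΔJ).
(b)–(c): forbidden (parity, ΔL, ΔJ).
(b)–(d): forbidden (ΔL, ΔJ).
(b)–(e): forbidden (parity, ΔL, ΔJ).
(b)–(f): forbidden (ΔS, ΔL, ΔJ).
(c)–(d): allowed.
(c)–(e): forbidden (parity).
(c)–(f): forbidden (ΔS, ΔL, ΔJ).
(d)–(e): allowed.
(d)–(f): forbidden (parity, ΔS, ΔL, ΔJ).
(e)–(f): forbidden (ΔS, ΔL, ΔJ).
Allowed pairs: 4 of 15.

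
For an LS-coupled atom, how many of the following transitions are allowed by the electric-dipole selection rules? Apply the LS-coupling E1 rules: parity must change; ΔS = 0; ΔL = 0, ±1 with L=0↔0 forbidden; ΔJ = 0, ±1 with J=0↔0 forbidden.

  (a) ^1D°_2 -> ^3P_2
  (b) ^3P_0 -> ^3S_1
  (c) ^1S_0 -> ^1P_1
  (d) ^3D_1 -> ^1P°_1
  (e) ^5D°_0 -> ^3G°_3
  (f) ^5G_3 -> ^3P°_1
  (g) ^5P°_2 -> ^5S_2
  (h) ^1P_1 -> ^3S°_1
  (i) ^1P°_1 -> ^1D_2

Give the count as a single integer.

(a) forbidden (ΔS fails)
(b) forbidden (parity fails)
(c) forbidden (parity fails)
(d) forbidden (ΔS fails)
(e) forbidden (parity, ΔS, ΔL, ΔJ fail)
(f) forbidden (ΔS, ΔL, ΔJ fail)
(g) allowed
(h) forbidden (ΔS fails)
(i) allowed
Total allowed: 2 of 9.

2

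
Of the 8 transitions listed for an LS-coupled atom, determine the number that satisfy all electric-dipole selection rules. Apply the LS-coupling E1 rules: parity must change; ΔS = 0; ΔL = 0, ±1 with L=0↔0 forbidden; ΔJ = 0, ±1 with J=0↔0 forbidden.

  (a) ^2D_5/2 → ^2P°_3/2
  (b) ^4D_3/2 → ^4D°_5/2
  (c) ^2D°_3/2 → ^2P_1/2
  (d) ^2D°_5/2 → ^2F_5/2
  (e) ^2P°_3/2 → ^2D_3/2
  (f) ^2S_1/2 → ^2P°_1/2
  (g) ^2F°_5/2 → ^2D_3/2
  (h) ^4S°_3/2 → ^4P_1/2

8

(a) allowed
(b) allowed
(c) allowed
(d) allowed
(e) allowed
(f) allowed
(g) allowed
(h) allowed
Total allowed: 8 of 8.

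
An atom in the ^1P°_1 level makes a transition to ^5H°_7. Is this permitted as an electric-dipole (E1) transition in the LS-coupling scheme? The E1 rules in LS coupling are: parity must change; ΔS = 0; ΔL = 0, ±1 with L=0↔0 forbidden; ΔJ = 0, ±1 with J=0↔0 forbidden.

Reading off the term symbols: S 0→2, L 1→5, J 1→7, parity odd→odd.
Parity must change: odd → odd — violated.
ΔS = 0: S: 0 → 2 — violated.
ΔL = 0, ±1 (not L=0↔0): L: 1 → 5, ΔL = +4 — violated.
ΔJ = 0, ±1 (not J=0↔0): J: 1 → 7, ΔJ = +6 — violated.
Rule(s) violated: parity, ΔS, ΔL, ΔJ.

forbidden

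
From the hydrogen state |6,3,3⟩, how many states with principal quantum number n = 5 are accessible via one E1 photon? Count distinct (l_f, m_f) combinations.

4

E1 requires Δl = ±1, so l_f ∈ {2, 4}; with 0 ≤ l_f ≤ n_f−1 = 4, the allowed l_f values are {2, 4}.
For l_f = 2: m_f ∈ {m_i−1, m_i, m_i+1} ∩ [−2, 2] = {2} → 1 state.
For l_f = 4: m_f ∈ {m_i−1, m_i, m_i+1} ∩ [−4, 4] = {2, 3, 4} → 3 states.
Total: 4.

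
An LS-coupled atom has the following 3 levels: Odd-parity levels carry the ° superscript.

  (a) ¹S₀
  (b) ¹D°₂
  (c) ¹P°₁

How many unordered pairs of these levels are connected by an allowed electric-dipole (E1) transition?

(a)–(b): forbidden (ΔL, ΔJ).
(a)–(c): allowed.
(b)–(c): forbidden (parity).
Allowed pairs: 1 of 3.

1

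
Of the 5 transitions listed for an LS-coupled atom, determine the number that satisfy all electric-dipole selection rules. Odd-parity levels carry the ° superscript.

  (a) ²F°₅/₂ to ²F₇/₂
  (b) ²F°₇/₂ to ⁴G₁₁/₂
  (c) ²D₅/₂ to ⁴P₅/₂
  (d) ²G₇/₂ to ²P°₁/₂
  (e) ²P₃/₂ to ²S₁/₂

(a) allowed
(b) forbidden (ΔS, ΔJ fail)
(c) forbidden (parity, ΔS fail)
(d) forbidden (ΔL, ΔJ fail)
(e) forbidden (parity fails)
Total allowed: 1 of 5.

1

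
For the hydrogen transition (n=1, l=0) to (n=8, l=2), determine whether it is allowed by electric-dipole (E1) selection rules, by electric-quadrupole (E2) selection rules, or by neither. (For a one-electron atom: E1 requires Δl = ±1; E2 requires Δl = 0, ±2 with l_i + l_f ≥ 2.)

E2

Δl = 2 − 0 = +2; l_i + l_f = 2.
E1 (Δl = ±1): not satisfied.
E2 (Δl = 0,±2, l_i+l_f ≥ 2): satisfied.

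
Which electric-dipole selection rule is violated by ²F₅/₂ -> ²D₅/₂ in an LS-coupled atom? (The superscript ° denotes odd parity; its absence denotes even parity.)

parity

Reading off the term symbols: S 1/2→1/2, L 3→2, J 5/2→5/2, parity even→even.
Parity must change: even → even — fails.
ΔS = 0: S: 1/2 → 1/2 — passes.
ΔL = 0, ±1 (not L=0↔0): L: 3 → 2, ΔL = -1 — passes.
ΔJ = 0, ±1 (not J=0↔0): J: 5/2 → 5/2, ΔJ = +0 — passes.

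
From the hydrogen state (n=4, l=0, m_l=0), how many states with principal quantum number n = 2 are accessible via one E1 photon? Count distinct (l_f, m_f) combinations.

3

E1 requires Δl = ±1, so l_f ∈ {-1, 1}; with 0 ≤ l_f ≤ n_f−1 = 1, the allowed l_f values are {1}.
For l_f = 1: m_f ∈ {m_i−1, m_i, m_i+1} ∩ [−1, 1] = {-1, 0, 1} → 3 states.
Total: 3.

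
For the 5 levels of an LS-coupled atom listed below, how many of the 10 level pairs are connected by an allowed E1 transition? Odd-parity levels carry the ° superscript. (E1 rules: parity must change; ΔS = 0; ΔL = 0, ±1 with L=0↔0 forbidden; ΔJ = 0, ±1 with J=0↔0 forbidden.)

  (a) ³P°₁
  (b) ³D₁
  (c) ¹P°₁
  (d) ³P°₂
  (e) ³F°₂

(a)–(b): allowed.
(a)–(c): forbidden (parity, ΔS).
(a)–(d): forbidden (parity).
(a)–(e): forbidden (parity, ΔL).
(b)–(c): forbidden (ΔS).
(b)–(d): allowed.
(b)–(e): allowed.
(c)–(d): forbidden (parity, ΔS).
(c)–(e): forbidden (parity, ΔS, ΔL).
(d)–(e): forbidden (parity, ΔL).
Allowed pairs: 3 of 10.

3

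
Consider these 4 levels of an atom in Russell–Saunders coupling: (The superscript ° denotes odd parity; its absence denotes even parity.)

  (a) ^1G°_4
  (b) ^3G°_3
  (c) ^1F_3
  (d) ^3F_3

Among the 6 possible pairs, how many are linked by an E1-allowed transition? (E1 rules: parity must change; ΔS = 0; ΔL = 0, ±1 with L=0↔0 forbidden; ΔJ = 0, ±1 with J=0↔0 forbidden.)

2

(a)–(b): forbidden (parity, ΔS).
(a)–(c): allowed.
(a)–(d): forbidden (ΔS).
(b)–(c): forbidden (ΔS).
(b)–(d): allowed.
(c)–(d): forbidden (parity, ΔS).
Allowed pairs: 2 of 6.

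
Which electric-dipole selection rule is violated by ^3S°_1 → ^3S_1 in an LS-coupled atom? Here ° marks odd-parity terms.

the L=0 ↔ L=0 exclusion

Parity must change: odd → even — ok.
ΔS = 0: S: 1 → 1 — ok.
ΔL = 0, ±1 (not L=0↔0): L: 0 → 0, ΔL = +0 — fails.
ΔJ = 0, ±1 (not J=0↔0): J: 1 → 1, ΔJ = +0 — ok.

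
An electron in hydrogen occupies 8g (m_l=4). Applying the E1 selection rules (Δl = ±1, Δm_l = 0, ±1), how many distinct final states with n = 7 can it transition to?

E1 requires Δl = ±1, so l_f ∈ {3, 5}; with 0 ≤ l_f ≤ n_f−1 = 6, the allowed l_f values are {3, 5}.
For l_f = 3: m_f ∈ {m_i−1, m_i, m_i+1} ∩ [−3, 3] = {3} → 1 state.
For l_f = 5: m_f ∈ {m_i−1, m_i, m_i+1} ∩ [−5, 5] = {3, 4, 5} → 3 states.
Total: 4.

4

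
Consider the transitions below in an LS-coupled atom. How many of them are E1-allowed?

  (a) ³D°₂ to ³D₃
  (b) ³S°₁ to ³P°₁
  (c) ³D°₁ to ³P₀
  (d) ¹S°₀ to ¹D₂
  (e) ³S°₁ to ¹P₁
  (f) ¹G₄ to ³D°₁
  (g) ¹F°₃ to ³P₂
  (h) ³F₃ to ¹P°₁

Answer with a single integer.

2

(a) allowed
(b) forbidden (parity fails)
(c) allowed
(d) forbidden (ΔL, ΔJ fail)
(e) forbidden (ΔS fails)
(f) forbidden (ΔS, ΔL, ΔJ fail)
(g) forbidden (ΔS, ΔL fail)
(h) forbidden (ΔS, ΔL, ΔJ fail)
Total allowed: 2 of 8.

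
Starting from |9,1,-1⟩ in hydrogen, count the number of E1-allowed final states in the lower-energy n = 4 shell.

E1 requires Δl = ±1, so l_f ∈ {0, 2}; with 0 ≤ l_f ≤ n_f−1 = 3, the allowed l_f values are {0, 2}.
For l_f = 0: m_f ∈ {m_i−1, m_i, m_i+1} ∩ [−0, 0] = {0} → 1 state.
For l_f = 2: m_f ∈ {m_i−1, m_i, m_i+1} ∩ [−2, 2] = {-2, -1, 0} → 3 states.
Total: 4.

4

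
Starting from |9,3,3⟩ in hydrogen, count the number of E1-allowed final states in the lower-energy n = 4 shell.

E1 requires Δl = ±1, so l_f ∈ {2, 4}; with 0 ≤ l_f ≤ n_f−1 = 3, the allowed l_f values are {2}.
For l_f = 2: m_f ∈ {m_i−1, m_i, m_i+1} ∩ [−2, 2] = {2} → 1 state.
Total: 1.

1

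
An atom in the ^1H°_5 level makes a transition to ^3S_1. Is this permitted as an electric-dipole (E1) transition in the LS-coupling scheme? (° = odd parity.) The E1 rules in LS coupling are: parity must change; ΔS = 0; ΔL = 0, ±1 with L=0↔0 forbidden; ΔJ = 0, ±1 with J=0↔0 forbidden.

ΔL = 0, ±1 (not L=0↔0): L: 5 → 0, ΔL = -5 — violated.
Parity must change: odd → even — satisfied.
ΔS = 0: S: 0 → 1 — violated.
ΔJ = 0, ±1 (not J=0↔0): J: 5 → 1, ΔJ = -4 — violated.
Rule(s) violated: ΔS, ΔL, ΔJ.

forbidden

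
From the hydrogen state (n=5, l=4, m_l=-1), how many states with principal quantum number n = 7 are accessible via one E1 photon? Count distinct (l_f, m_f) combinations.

E1 requires Δl = ±1, so l_f ∈ {3, 5}; with 0 ≤ l_f ≤ n_f−1 = 6, the allowed l_f values are {3, 5}.
For l_f = 3: m_f ∈ {m_i−1, m_i, m_i+1} ∩ [−3, 3] = {-2, -1, 0} → 3 states.
For l_f = 5: m_f ∈ {m_i−1, m_i, m_i+1} ∩ [−5, 5] = {-2, -1, 0} → 3 states.
Total: 6.

6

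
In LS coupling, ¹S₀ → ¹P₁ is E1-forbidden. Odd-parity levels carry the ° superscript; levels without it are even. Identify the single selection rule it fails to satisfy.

parity

Reading off the term symbols: S 0→0, L 0→1, J 0→1, parity even→even.
Parity must change: even → even — fails.
ΔS = 0: S: 0 → 0 — ok.
ΔL = 0, ±1 (not L=0↔0): L: 0 → 1, ΔL = +1 — ok.
ΔJ = 0, ±1 (not J=0↔0): J: 0 → 1, ΔJ = +1 — ok.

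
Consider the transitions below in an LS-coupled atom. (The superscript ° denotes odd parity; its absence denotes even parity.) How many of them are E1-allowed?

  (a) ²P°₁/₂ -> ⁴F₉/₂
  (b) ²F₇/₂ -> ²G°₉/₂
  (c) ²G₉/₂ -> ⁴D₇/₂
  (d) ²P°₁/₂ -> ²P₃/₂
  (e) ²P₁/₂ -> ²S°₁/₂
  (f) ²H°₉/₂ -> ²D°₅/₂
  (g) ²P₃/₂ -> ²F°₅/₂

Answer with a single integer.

3

(a) forbidden (ΔS, ΔL, ΔJ fail)
(b) allowed
(c) forbidden (parity, ΔS, ΔL fail)
(d) allowed
(e) allowed
(f) forbidden (parity, ΔL, ΔJ fail)
(g) forbidden (ΔL fails)
Total allowed: 3 of 7.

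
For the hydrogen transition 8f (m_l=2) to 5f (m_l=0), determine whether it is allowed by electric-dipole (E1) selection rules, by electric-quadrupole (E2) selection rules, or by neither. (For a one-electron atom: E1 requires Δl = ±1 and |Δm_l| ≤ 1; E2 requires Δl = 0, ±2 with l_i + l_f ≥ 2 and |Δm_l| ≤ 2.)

Δl = 3 − 3 = +0; l_i + l_f = 6.
Δm_l = -2.
E1 (Δl = ±1, |Δm_l| ≤ 1): not satisfied.
E2 (Δl = 0,±2, l_i+l_f ≥ 2, |Δm_l| ≤ 2): satisfied.

E2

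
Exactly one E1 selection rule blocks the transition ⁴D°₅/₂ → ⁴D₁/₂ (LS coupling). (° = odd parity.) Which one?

Initial level: S=3/2, L=2, J=5/2, parity odd. Final level: S=3/2, L=2, J=1/2, parity even.
Parity must change: odd → even — passes.
ΔS = 0: S: 3/2 → 3/2 — passes.
ΔL = 0, ±1 (not L=0↔0): L: 2 → 2, ΔL = +0 — passes.
ΔJ = 0, ±1 (not J=0↔0): J: 5/2 → 1/2, ΔJ = -2 — fails.

the ΔJ = 0, ±1 rule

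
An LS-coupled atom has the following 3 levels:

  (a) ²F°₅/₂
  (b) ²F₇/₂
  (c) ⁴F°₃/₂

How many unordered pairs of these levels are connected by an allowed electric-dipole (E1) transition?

1

(a)–(b): allowed.
(a)–(c): forbidden (parity, ΔS).
(b)–(c): forbidden (ΔS, ΔJ).
Allowed pairs: 1 of 3.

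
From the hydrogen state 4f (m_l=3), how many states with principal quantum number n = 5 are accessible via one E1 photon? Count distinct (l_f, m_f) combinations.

4

E1 requires Δl = ±1, so l_f ∈ {2, 4}; with 0 ≤ l_f ≤ n_f−1 = 4, the allowed l_f values are {2, 4}.
For l_f = 2: m_f ∈ {m_i−1, m_i, m_i+1} ∩ [−2, 2] = {2} → 1 state.
For l_f = 4: m_f ∈ {m_i−1, m_i, m_i+1} ∩ [−4, 4] = {2, 3, 4} → 3 states.
Total: 4.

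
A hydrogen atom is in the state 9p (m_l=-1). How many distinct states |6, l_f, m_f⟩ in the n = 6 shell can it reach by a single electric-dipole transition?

E1 requires Δl = ±1, so l_f ∈ {0, 2}; with 0 ≤ l_f ≤ n_f−1 = 5, the allowed l_f values are {0, 2}.
For l_f = 0: m_f ∈ {m_i−1, m_i, m_i+1} ∩ [−0, 0] = {0} → 1 state.
For l_f = 2: m_f ∈ {m_i−1, m_i, m_i+1} ∩ [−2, 2] = {-2, -1, 0} → 3 states.
Total: 4.

4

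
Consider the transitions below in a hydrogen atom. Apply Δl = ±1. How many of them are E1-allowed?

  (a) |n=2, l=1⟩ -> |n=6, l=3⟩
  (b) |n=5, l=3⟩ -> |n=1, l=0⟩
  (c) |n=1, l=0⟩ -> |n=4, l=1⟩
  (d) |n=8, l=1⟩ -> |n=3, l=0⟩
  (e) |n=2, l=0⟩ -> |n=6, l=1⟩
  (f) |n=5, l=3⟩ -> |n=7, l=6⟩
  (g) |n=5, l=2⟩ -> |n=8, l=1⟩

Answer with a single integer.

4

(a) forbidden — Δl = +2 (E1 requires Δl = ±1)
(b) forbidden — Δl = -3 (E1 requires Δl = ±1)
(c) allowed
(d) allowed
(e) allowed
(f) forbidden — Δl = +3 (E1 requires Δl = ±1)
(g) allowed
Total allowed: 4 of 7.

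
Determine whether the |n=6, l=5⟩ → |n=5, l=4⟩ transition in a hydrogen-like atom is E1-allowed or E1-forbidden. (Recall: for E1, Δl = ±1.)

l: 5 → 4 (Δl = -1). Δl = ±1 satisfied.
All E1 selection rules are satisfied.

allowed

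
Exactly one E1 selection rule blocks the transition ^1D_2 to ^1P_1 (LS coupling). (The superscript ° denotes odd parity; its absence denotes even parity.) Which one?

Initial level: S=0, L=2, J=2, parity even. Final level: S=0, L=1, J=1, parity even.
ΔS = 0: S: 0 → 0 — satisfied.
ΔL = 0, ±1 (not L=0↔0): L: 2 → 1, ΔL = -1 — satisfied.
ΔJ = 0, ±1 (not J=0↔0): J: 2 → 1, ΔJ = -1 — satisfied.
Parity must change: even → even — violated.

parity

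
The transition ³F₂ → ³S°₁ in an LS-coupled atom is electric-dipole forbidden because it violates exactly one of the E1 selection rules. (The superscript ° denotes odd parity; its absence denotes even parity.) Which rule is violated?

the ΔL = 0, ±1 rule

Reading off the term symbols: S 1→1, L 3→0, J 2→1, parity even→odd.
Parity must change: even → odd — ok.
ΔS = 0: S: 1 → 1 — ok.
ΔL = 0, ±1 (not L=0↔0): L: 3 → 0, ΔL = -3 — fails.
ΔJ = 0, ±1 (not J=0↔0): J: 2 → 1, ΔJ = -1 — ok.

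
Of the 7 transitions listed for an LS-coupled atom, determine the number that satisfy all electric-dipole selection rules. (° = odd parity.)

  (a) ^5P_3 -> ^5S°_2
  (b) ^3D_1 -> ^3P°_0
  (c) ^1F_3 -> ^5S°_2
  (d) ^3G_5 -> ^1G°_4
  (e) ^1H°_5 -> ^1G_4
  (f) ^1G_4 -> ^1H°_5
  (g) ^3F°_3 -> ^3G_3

5

(a) allowed
(b) allowed
(c) forbidden (ΔS, ΔL fail)
(d) forbidden (ΔS fails)
(e) allowed
(f) allowed
(g) allowed
Total allowed: 5 of 7.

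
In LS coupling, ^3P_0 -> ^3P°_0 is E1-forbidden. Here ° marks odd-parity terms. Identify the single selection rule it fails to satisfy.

Parity must change: even → odd — satisfied.
ΔS = 0: S: 1 → 1 — satisfied.
ΔL = 0, ±1 (not L=0↔0): L: 1 → 1, ΔL = +0 — satisfied.
ΔJ = 0, ±1 (not J=0↔0): J: 0 → 0, ΔJ = +0 — violated.

the J=0 ↔ J=0 exclusion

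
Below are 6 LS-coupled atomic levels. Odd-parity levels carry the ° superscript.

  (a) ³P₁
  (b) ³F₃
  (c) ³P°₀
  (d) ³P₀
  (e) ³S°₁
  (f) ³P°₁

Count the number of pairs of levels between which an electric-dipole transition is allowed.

(a)–(b): forbidden (parity, ΔL, ΔJ).
(a)–(c): allowed.
(a)–(d): forbidden (parity).
(a)–(e): allowed.
(a)–(f): allowed.
(b)–(c): forbidden (ΔL, ΔJ).
(b)–(d): forbidden (parity, ΔL, ΔJ).
(b)–(e): forbidden (ΔL, ΔJ).
(b)–(f): forbidden (ΔL, ΔJ).
(c)–(d): forbidden (ΔJ).
(c)–(e): forbidden (parity).
(c)–(f): forbidden (parity).
(d)–(e): allowed.
(d)–(f): allowed.
(e)–(f): forbidden (parity).
Allowed pairs: 5 of 15.

5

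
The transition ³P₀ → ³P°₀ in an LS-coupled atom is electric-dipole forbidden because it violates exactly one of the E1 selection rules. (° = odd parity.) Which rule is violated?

Reading off the term symbols: S 1→1, L 1→1, J 0→0, parity even→odd.
ΔJ = 0, ±1 (not J=0↔0): J: 0 → 0, ΔJ = +0 — fails.
ΔS = 0: S: 1 → 1 — passes.
Parity must change: even → odd — passes.
ΔL = 0, ±1 (not L=0↔0): L: 1 → 1, ΔL = +0 — passes.

the J=0 ↔ J=0 exclusion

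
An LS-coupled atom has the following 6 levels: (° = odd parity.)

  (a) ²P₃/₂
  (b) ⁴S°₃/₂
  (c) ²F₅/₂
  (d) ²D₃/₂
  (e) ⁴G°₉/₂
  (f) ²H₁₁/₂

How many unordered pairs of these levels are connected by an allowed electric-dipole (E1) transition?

0

(a)–(b): forbidden (ΔS).
(a)–(c): forbidden (parity, ΔL).
(a)–(d): forbidden (parity).
(a)–(e): forbidden (ΔS, ΔL, ΔJ).
(a)–(f): forbidden (parity, ΔL, ΔJ).
(b)–(c): forbidden (ΔS, ΔL).
(b)–(d): forbidden (ΔS, ΔL).
(b)–(e): forbidden (parity, ΔL, ΔJ).
(b)–(f): forbidden (ΔS, ΔL, ΔJ).
(c)–(d): forbidden (parity).
(c)–(e): forbidden (ΔS, ΔJ).
(c)–(f): forbidden (parity, ΔL, ΔJ).
(d)–(e): forbidden (ΔS, ΔL, ΔJ).
(d)–(f): forbidden (parity, ΔL, ΔJ).
(e)–(f): forbidden (ΔS).
Allowed pairs: 0 of 15.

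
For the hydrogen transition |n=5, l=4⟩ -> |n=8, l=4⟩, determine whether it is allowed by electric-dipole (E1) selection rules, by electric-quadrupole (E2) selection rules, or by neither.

E2

Δl = 4 − 4 = +0; l_i + l_f = 8.
E1 (Δl = ±1): not satisfied.
E2 (Δl = 0,±2, l_i+l_f ≥ 2): satisfied.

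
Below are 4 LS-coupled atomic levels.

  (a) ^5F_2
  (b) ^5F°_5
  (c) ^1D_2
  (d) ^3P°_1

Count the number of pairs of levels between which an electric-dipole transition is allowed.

0

(a)–(b): forbidden (ΔJ).
(a)–(c): forbidden (parity, ΔS).
(a)–(d): forbidden (ΔS, ΔL).
(b)–(c): forbidden (ΔS, ΔJ).
(b)–(d): forbidden (parity, ΔS, ΔL, ΔJ).
(c)–(d): forbidden (ΔS).
Allowed pairs: 0 of 6.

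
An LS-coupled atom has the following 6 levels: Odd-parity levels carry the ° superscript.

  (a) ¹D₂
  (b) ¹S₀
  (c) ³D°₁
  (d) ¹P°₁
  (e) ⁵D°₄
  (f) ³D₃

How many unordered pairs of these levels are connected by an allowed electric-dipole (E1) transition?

2

(a)–(b): forbidden (parity, ΔL, ΔJ).
(a)–(c): forbidden (ΔS).
(a)–(d): allowed.
(a)–(e): forbidden (ΔS, ΔJ).
(a)–(f): forbidden (parity, ΔS).
(b)–(c): forbidden (ΔS, ΔL).
(b)–(d): allowed.
(b)–(e): forbidden (ΔS, ΔL, ΔJ).
(b)–(f): forbidden (parity, ΔS, ΔL, ΔJ).
(c)–(d): forbidden (parity, ΔS).
(c)–(e): forbidden (parity, ΔS, ΔJ).
(c)–(f): forbidden (ΔJ).
(d)–(e): forbidden (parity, ΔS, ΔJ).
(d)–(f): forbidden (ΔS, ΔJ).
(e)–(f): forbidden (ΔS).
Allowed pairs: 2 of 15.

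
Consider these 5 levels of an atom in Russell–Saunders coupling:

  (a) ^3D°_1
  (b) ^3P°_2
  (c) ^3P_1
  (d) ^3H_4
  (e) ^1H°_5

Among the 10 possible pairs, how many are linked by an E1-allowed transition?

(a)–(b): forbidden (parity).
(a)–(c): allowed.
(a)–(d): forbidden (ΔL, ΔJ).
(a)–(e): forbidden (parity, ΔS, ΔL, ΔJ).
(b)–(c): allowed.
(b)–(d): forbidden (ΔL, ΔJ).
(b)–(e): forbidden (parity, ΔS, ΔL, ΔJ).
(c)–(d): forbidden (parity, ΔL, ΔJ).
(c)–(e): forbidden (ΔS, ΔL, ΔJ).
(d)–(e): forbidden (ΔS).
Allowed pairs: 2 of 10.

2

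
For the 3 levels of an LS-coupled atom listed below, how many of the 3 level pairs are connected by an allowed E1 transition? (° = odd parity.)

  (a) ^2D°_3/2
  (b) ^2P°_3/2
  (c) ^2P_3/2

2

(a)–(b): forbidden (parity).
(a)–(c): allowed.
(b)–(c): allowed.
Allowed pairs: 2 of 3.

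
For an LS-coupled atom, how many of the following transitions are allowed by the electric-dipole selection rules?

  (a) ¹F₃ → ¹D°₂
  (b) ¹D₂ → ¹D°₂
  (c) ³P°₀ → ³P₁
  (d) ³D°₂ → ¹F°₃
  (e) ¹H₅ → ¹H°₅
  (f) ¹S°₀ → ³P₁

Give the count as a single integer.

4

(a) allowed
(b) allowed
(c) allowed
(d) forbidden (parity, ΔS fail)
(e) allowed
(f) forbidden (ΔS fails)
Total allowed: 4 of 6.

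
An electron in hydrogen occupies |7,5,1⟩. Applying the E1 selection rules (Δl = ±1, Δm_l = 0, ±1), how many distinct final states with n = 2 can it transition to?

0

E1 requires l_f ∈ {4, 6}, but neither lies in [0, 1], so no final state is reachable.
Total: 0.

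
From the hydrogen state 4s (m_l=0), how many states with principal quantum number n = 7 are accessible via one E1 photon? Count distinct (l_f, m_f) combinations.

E1 requires Δl = ±1, so l_f ∈ {-1, 1}; with 0 ≤ l_f ≤ n_f−1 = 6, the allowed l_f values are {1}.
For l_f = 1: m_f ∈ {m_i−1, m_i, m_i+1} ∩ [−1, 1] = {-1, 0, 1} → 3 states.
Total: 3.

3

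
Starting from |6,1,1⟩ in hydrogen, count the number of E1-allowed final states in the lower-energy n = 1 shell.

1

E1 requires Δl = ±1, so l_f ∈ {0, 2}; with 0 ≤ l_f ≤ n_f−1 = 0, the allowed l_f values are {0}.
For l_f = 0: m_f ∈ {m_i−1, m_i, m_i+1} ∩ [−0, 0] = {0} → 1 state.
Total: 1.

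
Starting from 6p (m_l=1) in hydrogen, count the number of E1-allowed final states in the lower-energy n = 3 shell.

E1 requires Δl = ±1, so l_f ∈ {0, 2}; with 0 ≤ l_f ≤ n_f−1 = 2, the allowed l_f values are {0, 2}.
For l_f = 0: m_f ∈ {m_i−1, m_i, m_i+1} ∩ [−0, 0] = {0} → 1 state.
For l_f = 2: m_f ∈ {m_i−1, m_i, m_i+1} ∩ [−2, 2] = {0, 1, 2} → 3 states.
Total: 4.

4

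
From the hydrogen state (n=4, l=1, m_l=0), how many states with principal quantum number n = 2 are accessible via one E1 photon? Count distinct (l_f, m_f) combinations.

E1 requires Δl = ±1, so l_f ∈ {0, 2}; with 0 ≤ l_f ≤ n_f−1 = 1, the allowed l_f values are {0}.
For l_f = 0: m_f ∈ {m_i−1, m_i, m_i+1} ∩ [−0, 0] = {0} → 1 state.
Total: 1.

1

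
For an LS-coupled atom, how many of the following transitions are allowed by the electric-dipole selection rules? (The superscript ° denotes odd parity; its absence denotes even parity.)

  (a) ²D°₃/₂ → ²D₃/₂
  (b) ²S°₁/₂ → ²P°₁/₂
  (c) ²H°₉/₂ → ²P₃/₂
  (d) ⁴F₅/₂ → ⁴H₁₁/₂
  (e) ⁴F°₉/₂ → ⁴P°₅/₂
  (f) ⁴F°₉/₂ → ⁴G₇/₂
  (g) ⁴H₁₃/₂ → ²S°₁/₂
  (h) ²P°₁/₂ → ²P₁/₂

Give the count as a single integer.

(a) allowed
(b) forbidden (parity fails)
(c) forbidden (ΔL, ΔJ fail)
(d) forbidden (parity, ΔL, ΔJ fail)
(e) forbidden (parity, ΔL, ΔJ fail)
(f) allowed
(g) forbidden (ΔS, ΔL, ΔJ fail)
(h) allowed
Total allowed: 3 of 8.

3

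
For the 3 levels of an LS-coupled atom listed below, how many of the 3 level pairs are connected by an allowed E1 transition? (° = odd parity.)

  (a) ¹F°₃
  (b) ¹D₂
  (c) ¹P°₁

2

(a)–(b): allowed.
(a)–(c): forbidden (parity, ΔL, ΔJ).
(b)–(c): allowed.
Allowed pairs: 2 of 3.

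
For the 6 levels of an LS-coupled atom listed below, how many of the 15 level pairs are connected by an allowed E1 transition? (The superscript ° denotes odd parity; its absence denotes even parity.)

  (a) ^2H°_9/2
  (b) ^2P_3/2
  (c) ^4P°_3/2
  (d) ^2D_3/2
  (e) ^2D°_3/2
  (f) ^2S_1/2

(a)–(b): forbidden (ΔL, ΔJ).
(a)–(c): forbidden (parity, ΔS, ΔL, ΔJ).
(a)–(d): forbidden (ΔL, ΔJ).
(a)–(e): forbidden (parity, ΔL, ΔJ).
(a)–(f): forbidden (ΔL, ΔJ).
(b)–(c): forbidden (ΔS).
(b)–(d): forbidden (parity).
(b)–(e): allowed.
(b)–(f): forbidden (parity).
(c)–(d): forbidden (ΔS).
(c)–(e): forbidden (parity, ΔS).
(c)–(f): forbidden (ΔS).
(d)–(e): allowed.
(d)–(f): forbidden (parity, ΔL).
(e)–(f): forbidden (ΔL).
Allowed pairs: 2 of 15.

2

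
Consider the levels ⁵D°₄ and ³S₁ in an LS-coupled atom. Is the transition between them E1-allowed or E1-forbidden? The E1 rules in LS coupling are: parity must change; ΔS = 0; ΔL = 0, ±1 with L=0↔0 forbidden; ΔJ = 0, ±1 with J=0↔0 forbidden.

forbidden

Initial level: S=2, L=2, J=4, parity odd. Final level: S=1, L=0, J=1, parity even.
Parity must change: odd → even — satisfied.
ΔS = 0: S: 2 → 1 — violated.
ΔL = 0, ±1 (not L=0↔0): L: 2 → 0, ΔL = -2 — violated.
ΔJ = 0, ±1 (not J=0↔0): J: 4 → 1, ΔJ = -3 — violated.
Rule(s) violated: ΔS, ΔL, ΔJ.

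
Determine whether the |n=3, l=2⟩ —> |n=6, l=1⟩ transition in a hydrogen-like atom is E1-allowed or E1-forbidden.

allowed

l: 2 → 1 (Δl = -1). Δl = ±1 passes.
All E1 selection rules are satisfied.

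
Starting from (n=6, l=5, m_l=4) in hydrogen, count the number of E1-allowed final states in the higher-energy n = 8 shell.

E1 requires Δl = ±1, so l_f ∈ {4, 6}; with 0 ≤ l_f ≤ n_f−1 = 7, the allowed l_f values are {4, 6}.
For l_f = 4: m_f ∈ {m_i−1, m_i, m_i+1} ∩ [−4, 4] = {3, 4} → 2 states.
For l_f = 6: m_f ∈ {m_i−1, m_i, m_i+1} ∩ [−6, 6] = {3, 4, 5} → 3 states.
Total: 5.

5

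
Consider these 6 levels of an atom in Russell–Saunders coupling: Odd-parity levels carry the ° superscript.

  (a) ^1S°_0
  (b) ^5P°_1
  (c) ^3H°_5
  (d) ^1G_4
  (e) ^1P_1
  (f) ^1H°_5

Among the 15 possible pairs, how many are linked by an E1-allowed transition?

(a)–(b): forbidden (parity, ΔS).
(a)–(c): forbidden (parity, ΔS, ΔL, ΔJ).
(a)–(d): forbidden (ΔL, ΔJ).
(a)–(e): allowed.
(a)–(f): forbidden (parity, ΔL, ΔJ).
(b)–(c): forbidden (parity, ΔS, ΔL, ΔJ).
(b)–(d): forbidden (ΔS, ΔL, ΔJ).
(b)–(e): forbidden (ΔS).
(b)–(f): forbidden (parity, ΔS, ΔL, ΔJ).
(c)–(d): forbidden (ΔS).
(c)–(e): forbidden (ΔS, ΔL, ΔJ).
(c)–(f): forbidden (parity, ΔS).
(d)–(e): forbidden (parity, ΔL, ΔJ).
(d)–(f): allowed.
(e)–(f): forbidden (ΔL, ΔJ).
Allowed pairs: 2 of 15.

2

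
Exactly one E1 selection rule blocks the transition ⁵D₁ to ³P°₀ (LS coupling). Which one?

the ΔS = 0 rule

Reading off the term symbols: S 2→1, L 2→1, J 1→0, parity even→odd.
Parity must change: even → odd — ✓.
ΔS = 0: S: 2 → 1 — ✗.
ΔL = 0, ±1 (not L=0↔0): L: 2 → 1, ΔL = -1 — ✓.
ΔJ = 0, ±1 (not J=0↔0): J: 1 → 0, ΔJ = -1 — ✓.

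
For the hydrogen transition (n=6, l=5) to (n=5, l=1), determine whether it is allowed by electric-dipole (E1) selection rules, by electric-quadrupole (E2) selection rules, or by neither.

Δl = 1 − 5 = -4; l_i + l_f = 6.
E1 (Δl = ±1): not satisfied.
E2 (Δl = 0,±2, l_i+l_f ≥ 2): not satisfied.

neither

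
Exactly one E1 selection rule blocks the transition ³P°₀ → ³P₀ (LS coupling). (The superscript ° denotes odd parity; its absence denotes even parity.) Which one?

Initial level: S=1, L=1, J=0, parity odd. Final level: S=1, L=1, J=0, parity even.
Parity must change: odd → even — ok.
ΔS = 0: S: 1 → 1 — ok.
ΔL = 0, ±1 (not L=0↔0): L: 1 → 1, ΔL = +0 — ok.
ΔJ = 0, ±1 (not J=0↔0): J: 0 → 0, ΔJ = +0 — fails.

the J=0 ↔ J=0 exclusion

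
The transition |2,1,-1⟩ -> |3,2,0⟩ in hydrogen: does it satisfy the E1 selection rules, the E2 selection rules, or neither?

E1

Δl = 2 − 1 = +1; l_i + l_f = 3.
Δm_l = +1.
E1 (Δl = ±1, |Δm_l| ≤ 1): satisfied.
E2 (Δl = 0,±2, l_i+l_f ≥ 2, |Δm_l| ≤ 2): not satisfied.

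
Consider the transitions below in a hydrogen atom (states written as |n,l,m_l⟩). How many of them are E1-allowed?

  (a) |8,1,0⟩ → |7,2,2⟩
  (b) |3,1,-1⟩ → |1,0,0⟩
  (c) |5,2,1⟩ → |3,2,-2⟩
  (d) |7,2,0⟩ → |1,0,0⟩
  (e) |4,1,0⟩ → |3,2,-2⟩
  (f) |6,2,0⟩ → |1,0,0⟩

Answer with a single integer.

(a) forbidden — Δm_l = +2 (E1 requires Δm_l = 0, ±1)
(b) allowed
(c) forbidden — Δl = +0 (E1 requires Δl = ±1); Δm_l = -3 (E1 requires Δm_l = 0, ±1)
(d) forbidden — Δl = -2 (E1 requires Δl = ±1)
(e) forbidden — Δm_l = -2 (E1 requires Δm_l = 0, ±1)
(f) forbidden — Δl = -2 (E1 requires Δl = ±1)
Total allowed: 1 of 6.

1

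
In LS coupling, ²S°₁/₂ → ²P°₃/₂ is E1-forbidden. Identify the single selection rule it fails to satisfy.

parity

Parity must change: odd → odd — ✗.
ΔS = 0: S: 1/2 → 1/2 — ✓.
ΔL = 0, ±1 (not L=0↔0): L: 0 → 1, ΔL = +1 — ✓.
ΔJ = 0, ±1 (not J=0↔0): J: 1/2 → 3/2, ΔJ = +1 — ✓.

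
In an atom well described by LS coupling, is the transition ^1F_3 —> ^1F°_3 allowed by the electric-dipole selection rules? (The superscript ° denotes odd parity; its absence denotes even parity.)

ΔL = 0, ±1 (not L=0↔0): L: 3 → 3, ΔL = +0 — ✓.
Parity must change: even → odd — ✓.
ΔJ = 0, ±1 (not J=0↔0): J: 3 → 3, ΔJ = +0 — ✓.
ΔS = 0: S: 0 → 0 — ✓.
All four E1 rules are satisfied.

allowed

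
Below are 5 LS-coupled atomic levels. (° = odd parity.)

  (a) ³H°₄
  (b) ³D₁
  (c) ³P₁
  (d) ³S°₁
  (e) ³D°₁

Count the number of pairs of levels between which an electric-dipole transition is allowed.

3

(a)–(b): forbidden (ΔL, ΔJ).
(a)–(c): forbidden (ΔL, ΔJ).
(a)–(d): forbidden (parity, ΔL, ΔJ).
(a)–(e): forbidden (parity, ΔL, ΔJ).
(b)–(c): forbidden (parity).
(b)–(d): forbidden (ΔL).
(b)–(e): allowed.
(c)–(d): allowed.
(c)–(e): allowed.
(d)–(e): forbidden (parity, ΔL).
Allowed pairs: 3 of 10.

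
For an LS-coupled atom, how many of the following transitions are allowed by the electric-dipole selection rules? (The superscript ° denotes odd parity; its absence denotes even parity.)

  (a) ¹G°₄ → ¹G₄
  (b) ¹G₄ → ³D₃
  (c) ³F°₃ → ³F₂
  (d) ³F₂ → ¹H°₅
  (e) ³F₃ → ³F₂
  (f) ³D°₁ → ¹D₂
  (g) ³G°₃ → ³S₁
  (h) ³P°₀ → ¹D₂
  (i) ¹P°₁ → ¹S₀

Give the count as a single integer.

3

(a) allowed
(b) forbidden (parity, ΔS, ΔL fail)
(c) allowed
(d) forbidden (ΔS, ΔL, ΔJ fail)
(e) forbidden (parity fails)
(f) forbidden (ΔS fails)
(g) forbidden (ΔL, ΔJ fail)
(h) forbidden (ΔS, ΔJ fail)
(i) allowed
Total allowed: 3 of 9.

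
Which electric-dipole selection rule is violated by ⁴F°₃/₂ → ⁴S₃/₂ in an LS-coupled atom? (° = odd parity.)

the ΔL = 0, ±1 rule

Reading off the term symbols: S 3/2→3/2, L 3→0, J 3/2→3/2, parity odd→even.
Parity must change: odd → even — ✓.
ΔS = 0: S: 3/2 → 3/2 — ✓.
ΔL = 0, ±1 (not L=0↔0): L: 3 → 0, ΔL = -3 — ✗.
ΔJ = 0, ±1 (not J=0↔0): J: 3/2 → 3/2, ΔJ = +0 — ✓.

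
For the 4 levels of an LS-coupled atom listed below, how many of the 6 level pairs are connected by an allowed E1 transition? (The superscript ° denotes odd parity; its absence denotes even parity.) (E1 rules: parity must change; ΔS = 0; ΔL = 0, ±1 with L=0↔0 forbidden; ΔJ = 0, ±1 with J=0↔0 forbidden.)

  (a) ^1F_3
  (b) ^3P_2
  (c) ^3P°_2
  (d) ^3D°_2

(a)–(b): forbidden (parity, ΔS, ΔL).
(a)–(c): forbidden (ΔS, ΔL).
(a)–(d): forbidden (ΔS).
(b)–(c): allowed.
(b)–(d): allowed.
(c)–(d): forbidden (parity).
Allowed pairs: 2 of 6.

2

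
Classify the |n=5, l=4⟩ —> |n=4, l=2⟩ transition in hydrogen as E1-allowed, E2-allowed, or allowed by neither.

Δl = 2 − 4 = -2; l_i + l_f = 6.
E1 (Δl = ±1): not satisfied.
E2 (Δl = 0,±2, l_i+l_f ≥ 2): satisfied.

E2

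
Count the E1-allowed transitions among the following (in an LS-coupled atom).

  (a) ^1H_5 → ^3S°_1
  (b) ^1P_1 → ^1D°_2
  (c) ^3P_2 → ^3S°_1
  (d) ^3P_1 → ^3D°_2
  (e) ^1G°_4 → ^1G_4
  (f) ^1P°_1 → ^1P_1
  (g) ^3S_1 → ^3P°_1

(a) forbidden (ΔS, ΔL, ΔJ fail)
(b) allowed
(c) allowed
(d) allowed
(e) allowed
(f) allowed
(g) allowed
Total allowed: 6 of 7.

6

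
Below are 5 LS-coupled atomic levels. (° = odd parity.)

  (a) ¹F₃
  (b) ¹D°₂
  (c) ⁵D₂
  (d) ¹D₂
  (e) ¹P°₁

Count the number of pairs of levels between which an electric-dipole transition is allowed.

(a)–(b): allowed.
(a)–(c): forbidden (parity, ΔS).
(a)–(d): forbidden (parity).
(a)–(e): forbidden (ΔL, ΔJ).
(b)–(c): forbidden (ΔS).
(b)–(d): allowed.
(b)–(e): forbidden (parity).
(c)–(d): forbidden (parity, ΔS).
(c)–(e): forbidden (ΔS).
(d)–(e): allowed.
Allowed pairs: 3 of 10.

3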